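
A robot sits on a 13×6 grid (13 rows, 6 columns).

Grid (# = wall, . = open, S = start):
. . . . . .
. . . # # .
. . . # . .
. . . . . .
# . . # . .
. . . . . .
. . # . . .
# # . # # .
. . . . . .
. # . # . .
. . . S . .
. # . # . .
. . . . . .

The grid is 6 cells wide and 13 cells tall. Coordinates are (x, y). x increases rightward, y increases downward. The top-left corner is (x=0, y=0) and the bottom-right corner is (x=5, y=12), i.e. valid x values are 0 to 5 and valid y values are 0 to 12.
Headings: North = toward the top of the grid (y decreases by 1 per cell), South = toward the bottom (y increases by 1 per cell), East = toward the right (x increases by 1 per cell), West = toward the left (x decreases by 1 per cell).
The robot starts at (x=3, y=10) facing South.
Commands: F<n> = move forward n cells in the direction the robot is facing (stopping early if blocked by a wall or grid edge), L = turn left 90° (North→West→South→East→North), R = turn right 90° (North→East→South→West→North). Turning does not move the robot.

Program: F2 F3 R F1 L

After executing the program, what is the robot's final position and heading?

Start: (x=3, y=10), facing South
  F2: move forward 0/2 (blocked), now at (x=3, y=10)
  F3: move forward 0/3 (blocked), now at (x=3, y=10)
  R: turn right, now facing West
  F1: move forward 1, now at (x=2, y=10)
  L: turn left, now facing South
Final: (x=2, y=10), facing South

Answer: Final position: (x=2, y=10), facing South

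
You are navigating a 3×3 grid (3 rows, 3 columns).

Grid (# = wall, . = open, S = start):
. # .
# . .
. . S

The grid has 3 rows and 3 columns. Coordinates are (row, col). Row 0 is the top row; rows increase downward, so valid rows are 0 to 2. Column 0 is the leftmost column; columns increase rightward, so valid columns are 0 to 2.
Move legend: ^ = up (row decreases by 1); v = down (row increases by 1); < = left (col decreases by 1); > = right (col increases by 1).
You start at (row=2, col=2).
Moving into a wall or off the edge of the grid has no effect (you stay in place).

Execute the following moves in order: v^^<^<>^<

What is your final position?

Start: (row=2, col=2)
  v (down): blocked, stay at (row=2, col=2)
  ^ (up): (row=2, col=2) -> (row=1, col=2)
  ^ (up): (row=1, col=2) -> (row=0, col=2)
  < (left): blocked, stay at (row=0, col=2)
  ^ (up): blocked, stay at (row=0, col=2)
  < (left): blocked, stay at (row=0, col=2)
  > (right): blocked, stay at (row=0, col=2)
  ^ (up): blocked, stay at (row=0, col=2)
  < (left): blocked, stay at (row=0, col=2)
Final: (row=0, col=2)

Answer: Final position: (row=0, col=2)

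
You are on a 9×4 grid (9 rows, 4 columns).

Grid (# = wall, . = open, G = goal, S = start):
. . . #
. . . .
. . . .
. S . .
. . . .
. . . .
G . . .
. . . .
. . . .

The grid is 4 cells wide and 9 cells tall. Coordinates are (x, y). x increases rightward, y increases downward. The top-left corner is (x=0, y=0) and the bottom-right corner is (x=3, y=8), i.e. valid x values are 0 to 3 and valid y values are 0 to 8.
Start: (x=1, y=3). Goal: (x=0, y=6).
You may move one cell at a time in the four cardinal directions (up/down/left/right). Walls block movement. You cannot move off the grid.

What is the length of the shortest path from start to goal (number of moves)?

Answer: Shortest path length: 4

Derivation:
BFS from (x=1, y=3) until reaching (x=0, y=6):
  Distance 0: (x=1, y=3)
  Distance 1: (x=1, y=2), (x=0, y=3), (x=2, y=3), (x=1, y=4)
  Distance 2: (x=1, y=1), (x=0, y=2), (x=2, y=2), (x=3, y=3), (x=0, y=4), (x=2, y=4), (x=1, y=5)
  Distance 3: (x=1, y=0), (x=0, y=1), (x=2, y=1), (x=3, y=2), (x=3, y=4), (x=0, y=5), (x=2, y=5), (x=1, y=6)
  Distance 4: (x=0, y=0), (x=2, y=0), (x=3, y=1), (x=3, y=5), (x=0, y=6), (x=2, y=6), (x=1, y=7)  <- goal reached here
One shortest path (4 moves): (x=1, y=3) -> (x=0, y=3) -> (x=0, y=4) -> (x=0, y=5) -> (x=0, y=6)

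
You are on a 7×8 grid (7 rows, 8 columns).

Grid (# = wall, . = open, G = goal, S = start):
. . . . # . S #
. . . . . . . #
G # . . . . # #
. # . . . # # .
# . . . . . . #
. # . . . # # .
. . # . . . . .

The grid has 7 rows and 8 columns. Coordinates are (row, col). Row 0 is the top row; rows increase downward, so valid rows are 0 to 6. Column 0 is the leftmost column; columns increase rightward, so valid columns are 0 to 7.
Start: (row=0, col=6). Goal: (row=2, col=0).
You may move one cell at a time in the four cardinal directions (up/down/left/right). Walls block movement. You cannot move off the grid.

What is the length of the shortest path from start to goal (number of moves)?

Answer: Shortest path length: 8

Derivation:
BFS from (row=0, col=6) until reaching (row=2, col=0):
  Distance 0: (row=0, col=6)
  Distance 1: (row=0, col=5), (row=1, col=6)
  Distance 2: (row=1, col=5)
  Distance 3: (row=1, col=4), (row=2, col=5)
  Distance 4: (row=1, col=3), (row=2, col=4)
  Distance 5: (row=0, col=3), (row=1, col=2), (row=2, col=3), (row=3, col=4)
  Distance 6: (row=0, col=2), (row=1, col=1), (row=2, col=2), (row=3, col=3), (row=4, col=4)
  Distance 7: (row=0, col=1), (row=1, col=0), (row=3, col=2), (row=4, col=3), (row=4, col=5), (row=5, col=4)
  Distance 8: (row=0, col=0), (row=2, col=0), (row=4, col=2), (row=4, col=6), (row=5, col=3), (row=6, col=4)  <- goal reached here
One shortest path (8 moves): (row=0, col=6) -> (row=0, col=5) -> (row=1, col=5) -> (row=1, col=4) -> (row=1, col=3) -> (row=1, col=2) -> (row=1, col=1) -> (row=1, col=0) -> (row=2, col=0)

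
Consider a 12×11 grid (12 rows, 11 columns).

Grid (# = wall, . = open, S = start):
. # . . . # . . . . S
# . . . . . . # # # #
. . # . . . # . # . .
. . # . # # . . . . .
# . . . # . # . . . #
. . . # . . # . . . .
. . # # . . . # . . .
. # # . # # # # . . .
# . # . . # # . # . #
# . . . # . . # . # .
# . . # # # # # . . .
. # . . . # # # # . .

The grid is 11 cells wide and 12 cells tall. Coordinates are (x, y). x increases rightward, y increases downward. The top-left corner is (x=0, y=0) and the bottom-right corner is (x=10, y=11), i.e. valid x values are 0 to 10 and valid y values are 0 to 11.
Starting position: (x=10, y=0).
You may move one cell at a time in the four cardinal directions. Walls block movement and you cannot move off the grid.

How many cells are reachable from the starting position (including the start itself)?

Answer: Reachable cells: 31

Derivation:
BFS flood-fill from (x=10, y=0):
  Distance 0: (x=10, y=0)
  Distance 1: (x=9, y=0)
  Distance 2: (x=8, y=0)
  Distance 3: (x=7, y=0)
  Distance 4: (x=6, y=0)
  Distance 5: (x=6, y=1)
  Distance 6: (x=5, y=1)
  Distance 7: (x=4, y=1), (x=5, y=2)
  Distance 8: (x=4, y=0), (x=3, y=1), (x=4, y=2)
  Distance 9: (x=3, y=0), (x=2, y=1), (x=3, y=2)
  Distance 10: (x=2, y=0), (x=1, y=1), (x=3, y=3)
  Distance 11: (x=1, y=2), (x=3, y=4)
  Distance 12: (x=0, y=2), (x=1, y=3), (x=2, y=4)
  Distance 13: (x=0, y=3), (x=1, y=4), (x=2, y=5)
  Distance 14: (x=1, y=5)
  Distance 15: (x=0, y=5), (x=1, y=6)
  Distance 16: (x=0, y=6)
  Distance 17: (x=0, y=7)
Total reachable: 31 (grid has 83 open cells total)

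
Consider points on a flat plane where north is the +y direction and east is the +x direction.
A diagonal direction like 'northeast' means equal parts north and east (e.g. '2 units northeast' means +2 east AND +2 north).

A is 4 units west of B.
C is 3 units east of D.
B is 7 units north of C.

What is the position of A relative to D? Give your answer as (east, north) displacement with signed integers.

Answer: A is at (east=-1, north=7) relative to D.

Derivation:
Place D at the origin (east=0, north=0).
  C is 3 units east of D: delta (east=+3, north=+0); C at (east=3, north=0).
  B is 7 units north of C: delta (east=+0, north=+7); B at (east=3, north=7).
  A is 4 units west of B: delta (east=-4, north=+0); A at (east=-1, north=7).
Therefore A relative to D: (east=-1, north=7).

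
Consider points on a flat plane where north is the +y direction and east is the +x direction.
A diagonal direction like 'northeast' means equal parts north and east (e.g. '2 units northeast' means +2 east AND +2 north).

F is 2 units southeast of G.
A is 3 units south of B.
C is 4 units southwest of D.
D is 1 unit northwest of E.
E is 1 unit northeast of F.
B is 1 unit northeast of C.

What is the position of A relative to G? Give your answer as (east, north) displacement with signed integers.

Place G at the origin (east=0, north=0).
  F is 2 units southeast of G: delta (east=+2, north=-2); F at (east=2, north=-2).
  E is 1 unit northeast of F: delta (east=+1, north=+1); E at (east=3, north=-1).
  D is 1 unit northwest of E: delta (east=-1, north=+1); D at (east=2, north=0).
  C is 4 units southwest of D: delta (east=-4, north=-4); C at (east=-2, north=-4).
  B is 1 unit northeast of C: delta (east=+1, north=+1); B at (east=-1, north=-3).
  A is 3 units south of B: delta (east=+0, north=-3); A at (east=-1, north=-6).
Therefore A relative to G: (east=-1, north=-6).

Answer: A is at (east=-1, north=-6) relative to G.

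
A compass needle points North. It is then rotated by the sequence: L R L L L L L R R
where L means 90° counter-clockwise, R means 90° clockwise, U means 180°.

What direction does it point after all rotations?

Start: North
  L (left (90° counter-clockwise)) -> West
  R (right (90° clockwise)) -> North
  L (left (90° counter-clockwise)) -> West
  L (left (90° counter-clockwise)) -> South
  L (left (90° counter-clockwise)) -> East
  L (left (90° counter-clockwise)) -> North
  L (left (90° counter-clockwise)) -> West
  R (right (90° clockwise)) -> North
  R (right (90° clockwise)) -> East
Final: East

Answer: Final heading: East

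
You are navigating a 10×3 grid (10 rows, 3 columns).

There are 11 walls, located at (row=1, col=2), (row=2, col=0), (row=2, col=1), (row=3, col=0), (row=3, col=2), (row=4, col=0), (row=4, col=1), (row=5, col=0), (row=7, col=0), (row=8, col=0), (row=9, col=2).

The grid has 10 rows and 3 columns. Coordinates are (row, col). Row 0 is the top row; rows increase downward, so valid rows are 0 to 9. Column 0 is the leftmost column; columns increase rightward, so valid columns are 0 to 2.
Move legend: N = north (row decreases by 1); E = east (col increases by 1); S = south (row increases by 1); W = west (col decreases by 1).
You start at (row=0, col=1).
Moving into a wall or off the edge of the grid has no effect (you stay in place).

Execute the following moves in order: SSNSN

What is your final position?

Answer: Final position: (row=0, col=1)

Derivation:
Start: (row=0, col=1)
  S (south): (row=0, col=1) -> (row=1, col=1)
  S (south): blocked, stay at (row=1, col=1)
  N (north): (row=1, col=1) -> (row=0, col=1)
  S (south): (row=0, col=1) -> (row=1, col=1)
  N (north): (row=1, col=1) -> (row=0, col=1)
Final: (row=0, col=1)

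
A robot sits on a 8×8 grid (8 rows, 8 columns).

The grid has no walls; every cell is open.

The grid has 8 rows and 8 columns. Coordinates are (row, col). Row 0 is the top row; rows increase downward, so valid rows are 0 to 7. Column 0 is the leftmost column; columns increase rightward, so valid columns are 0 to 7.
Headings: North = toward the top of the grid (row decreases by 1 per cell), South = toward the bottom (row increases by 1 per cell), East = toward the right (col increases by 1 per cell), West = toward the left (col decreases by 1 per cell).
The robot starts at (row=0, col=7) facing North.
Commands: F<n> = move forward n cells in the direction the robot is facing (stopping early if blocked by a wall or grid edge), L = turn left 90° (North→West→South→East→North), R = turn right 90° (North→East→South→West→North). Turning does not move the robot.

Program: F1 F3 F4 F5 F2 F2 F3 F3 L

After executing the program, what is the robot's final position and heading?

Start: (row=0, col=7), facing North
  F1: move forward 0/1 (blocked), now at (row=0, col=7)
  F3: move forward 0/3 (blocked), now at (row=0, col=7)
  F4: move forward 0/4 (blocked), now at (row=0, col=7)
  F5: move forward 0/5 (blocked), now at (row=0, col=7)
  F2: move forward 0/2 (blocked), now at (row=0, col=7)
  F2: move forward 0/2 (blocked), now at (row=0, col=7)
  F3: move forward 0/3 (blocked), now at (row=0, col=7)
  F3: move forward 0/3 (blocked), now at (row=0, col=7)
  L: turn left, now facing West
Final: (row=0, col=7), facing West

Answer: Final position: (row=0, col=7), facing West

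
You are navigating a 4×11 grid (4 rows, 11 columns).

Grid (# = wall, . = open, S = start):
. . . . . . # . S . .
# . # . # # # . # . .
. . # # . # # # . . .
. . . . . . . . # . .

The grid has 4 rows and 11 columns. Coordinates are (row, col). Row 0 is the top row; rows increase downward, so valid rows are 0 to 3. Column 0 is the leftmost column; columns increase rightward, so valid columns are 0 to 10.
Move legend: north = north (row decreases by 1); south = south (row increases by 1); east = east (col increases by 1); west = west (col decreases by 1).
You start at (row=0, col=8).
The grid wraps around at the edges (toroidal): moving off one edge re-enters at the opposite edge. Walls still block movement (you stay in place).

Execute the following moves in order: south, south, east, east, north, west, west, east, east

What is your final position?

Start: (row=0, col=8)
  south (south): blocked, stay at (row=0, col=8)
  south (south): blocked, stay at (row=0, col=8)
  east (east): (row=0, col=8) -> (row=0, col=9)
  east (east): (row=0, col=9) -> (row=0, col=10)
  north (north): (row=0, col=10) -> (row=3, col=10)
  west (west): (row=3, col=10) -> (row=3, col=9)
  west (west): blocked, stay at (row=3, col=9)
  east (east): (row=3, col=9) -> (row=3, col=10)
  east (east): (row=3, col=10) -> (row=3, col=0)
Final: (row=3, col=0)

Answer: Final position: (row=3, col=0)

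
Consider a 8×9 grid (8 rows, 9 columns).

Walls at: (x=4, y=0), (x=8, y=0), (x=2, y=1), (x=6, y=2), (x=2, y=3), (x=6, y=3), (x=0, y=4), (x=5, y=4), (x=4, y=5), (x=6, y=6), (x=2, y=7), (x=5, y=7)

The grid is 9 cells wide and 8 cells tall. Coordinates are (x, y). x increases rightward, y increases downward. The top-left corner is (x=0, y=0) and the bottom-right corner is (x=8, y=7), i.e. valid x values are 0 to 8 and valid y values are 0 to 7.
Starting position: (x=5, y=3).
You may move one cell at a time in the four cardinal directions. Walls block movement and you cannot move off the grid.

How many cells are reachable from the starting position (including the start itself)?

BFS flood-fill from (x=5, y=3):
  Distance 0: (x=5, y=3)
  Distance 1: (x=5, y=2), (x=4, y=3)
  Distance 2: (x=5, y=1), (x=4, y=2), (x=3, y=3), (x=4, y=4)
  Distance 3: (x=5, y=0), (x=4, y=1), (x=6, y=1), (x=3, y=2), (x=3, y=4)
  Distance 4: (x=6, y=0), (x=3, y=1), (x=7, y=1), (x=2, y=2), (x=2, y=4), (x=3, y=5)
  Distance 5: (x=3, y=0), (x=7, y=0), (x=8, y=1), (x=1, y=2), (x=7, y=2), (x=1, y=4), (x=2, y=5), (x=3, y=6)
  Distance 6: (x=2, y=0), (x=1, y=1), (x=0, y=2), (x=8, y=2), (x=1, y=3), (x=7, y=3), (x=1, y=5), (x=2, y=6), (x=4, y=6), (x=3, y=7)
  Distance 7: (x=1, y=0), (x=0, y=1), (x=0, y=3), (x=8, y=3), (x=7, y=4), (x=0, y=5), (x=1, y=6), (x=5, y=6), (x=4, y=7)
  Distance 8: (x=0, y=0), (x=6, y=4), (x=8, y=4), (x=5, y=5), (x=7, y=5), (x=0, y=6), (x=1, y=7)
  Distance 9: (x=6, y=5), (x=8, y=5), (x=7, y=6), (x=0, y=7)
  Distance 10: (x=8, y=6), (x=7, y=7)
  Distance 11: (x=6, y=7), (x=8, y=7)
Total reachable: 60 (grid has 60 open cells total)

Answer: Reachable cells: 60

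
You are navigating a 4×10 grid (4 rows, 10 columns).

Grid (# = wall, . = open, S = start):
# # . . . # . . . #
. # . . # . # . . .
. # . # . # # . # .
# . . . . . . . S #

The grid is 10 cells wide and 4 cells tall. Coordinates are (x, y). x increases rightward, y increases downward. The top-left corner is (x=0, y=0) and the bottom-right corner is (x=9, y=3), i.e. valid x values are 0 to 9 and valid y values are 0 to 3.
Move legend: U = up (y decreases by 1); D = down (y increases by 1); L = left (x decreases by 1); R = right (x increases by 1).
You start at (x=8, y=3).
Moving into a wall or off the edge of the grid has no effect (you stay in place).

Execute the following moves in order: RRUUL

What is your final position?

Answer: Final position: (x=7, y=3)

Derivation:
Start: (x=8, y=3)
  R (right): blocked, stay at (x=8, y=3)
  R (right): blocked, stay at (x=8, y=3)
  U (up): blocked, stay at (x=8, y=3)
  U (up): blocked, stay at (x=8, y=3)
  L (left): (x=8, y=3) -> (x=7, y=3)
Final: (x=7, y=3)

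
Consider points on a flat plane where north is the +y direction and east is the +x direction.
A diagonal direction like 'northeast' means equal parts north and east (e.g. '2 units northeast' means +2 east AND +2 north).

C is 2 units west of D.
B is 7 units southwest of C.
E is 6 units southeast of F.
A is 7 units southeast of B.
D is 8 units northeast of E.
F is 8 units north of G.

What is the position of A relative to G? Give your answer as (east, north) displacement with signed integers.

Answer: A is at (east=12, north=-4) relative to G.

Derivation:
Place G at the origin (east=0, north=0).
  F is 8 units north of G: delta (east=+0, north=+8); F at (east=0, north=8).
  E is 6 units southeast of F: delta (east=+6, north=-6); E at (east=6, north=2).
  D is 8 units northeast of E: delta (east=+8, north=+8); D at (east=14, north=10).
  C is 2 units west of D: delta (east=-2, north=+0); C at (east=12, north=10).
  B is 7 units southwest of C: delta (east=-7, north=-7); B at (east=5, north=3).
  A is 7 units southeast of B: delta (east=+7, north=-7); A at (east=12, north=-4).
Therefore A relative to G: (east=12, north=-4).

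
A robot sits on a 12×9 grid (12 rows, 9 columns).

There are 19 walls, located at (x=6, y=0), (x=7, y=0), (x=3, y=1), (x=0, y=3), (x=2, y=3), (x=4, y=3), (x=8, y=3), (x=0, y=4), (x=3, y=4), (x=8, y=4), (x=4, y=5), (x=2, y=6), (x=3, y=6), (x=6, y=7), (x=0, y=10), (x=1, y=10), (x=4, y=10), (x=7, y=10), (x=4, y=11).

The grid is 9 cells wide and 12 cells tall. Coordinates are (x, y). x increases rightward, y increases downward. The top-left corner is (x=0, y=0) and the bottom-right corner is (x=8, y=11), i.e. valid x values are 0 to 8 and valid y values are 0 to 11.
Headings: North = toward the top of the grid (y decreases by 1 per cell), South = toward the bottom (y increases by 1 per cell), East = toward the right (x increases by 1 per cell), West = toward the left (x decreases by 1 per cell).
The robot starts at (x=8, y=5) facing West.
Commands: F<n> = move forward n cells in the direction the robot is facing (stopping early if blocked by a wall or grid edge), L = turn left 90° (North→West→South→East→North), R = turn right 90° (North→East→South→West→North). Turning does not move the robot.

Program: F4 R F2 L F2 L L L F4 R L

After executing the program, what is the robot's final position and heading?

Answer: Final position: (x=5, y=0), facing North

Derivation:
Start: (x=8, y=5), facing West
  F4: move forward 3/4 (blocked), now at (x=5, y=5)
  R: turn right, now facing North
  F2: move forward 2, now at (x=5, y=3)
  L: turn left, now facing West
  F2: move forward 0/2 (blocked), now at (x=5, y=3)
  L: turn left, now facing South
  L: turn left, now facing East
  L: turn left, now facing North
  F4: move forward 3/4 (blocked), now at (x=5, y=0)
  R: turn right, now facing East
  L: turn left, now facing North
Final: (x=5, y=0), facing North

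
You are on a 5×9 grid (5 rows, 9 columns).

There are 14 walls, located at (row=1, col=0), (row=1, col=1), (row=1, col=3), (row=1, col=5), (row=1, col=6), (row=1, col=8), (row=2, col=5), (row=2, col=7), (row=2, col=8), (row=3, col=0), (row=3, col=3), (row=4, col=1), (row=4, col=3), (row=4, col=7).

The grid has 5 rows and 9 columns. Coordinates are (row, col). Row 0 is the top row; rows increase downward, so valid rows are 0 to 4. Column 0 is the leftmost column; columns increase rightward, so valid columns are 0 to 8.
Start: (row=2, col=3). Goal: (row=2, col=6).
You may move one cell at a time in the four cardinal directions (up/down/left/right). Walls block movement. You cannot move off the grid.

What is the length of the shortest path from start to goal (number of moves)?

BFS from (row=2, col=3) until reaching (row=2, col=6):
  Distance 0: (row=2, col=3)
  Distance 1: (row=2, col=2), (row=2, col=4)
  Distance 2: (row=1, col=2), (row=1, col=4), (row=2, col=1), (row=3, col=2), (row=3, col=4)
  Distance 3: (row=0, col=2), (row=0, col=4), (row=2, col=0), (row=3, col=1), (row=3, col=5), (row=4, col=2), (row=4, col=4)
  Distance 4: (row=0, col=1), (row=0, col=3), (row=0, col=5), (row=3, col=6), (row=4, col=5)
  Distance 5: (row=0, col=0), (row=0, col=6), (row=2, col=6), (row=3, col=7), (row=4, col=6)  <- goal reached here
One shortest path (5 moves): (row=2, col=3) -> (row=2, col=4) -> (row=3, col=4) -> (row=3, col=5) -> (row=3, col=6) -> (row=2, col=6)

Answer: Shortest path length: 5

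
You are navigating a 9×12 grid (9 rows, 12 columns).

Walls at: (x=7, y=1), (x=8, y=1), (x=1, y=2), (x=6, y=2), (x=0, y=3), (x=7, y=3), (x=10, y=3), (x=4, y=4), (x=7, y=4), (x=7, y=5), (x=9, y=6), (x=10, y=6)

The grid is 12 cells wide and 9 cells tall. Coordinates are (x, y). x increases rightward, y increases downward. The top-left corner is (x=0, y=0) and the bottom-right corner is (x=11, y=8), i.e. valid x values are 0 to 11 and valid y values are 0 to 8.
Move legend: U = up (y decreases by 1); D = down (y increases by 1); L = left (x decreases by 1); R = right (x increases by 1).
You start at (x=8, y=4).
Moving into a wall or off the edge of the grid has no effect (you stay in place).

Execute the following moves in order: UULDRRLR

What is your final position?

Start: (x=8, y=4)
  U (up): (x=8, y=4) -> (x=8, y=3)
  U (up): (x=8, y=3) -> (x=8, y=2)
  L (left): (x=8, y=2) -> (x=7, y=2)
  D (down): blocked, stay at (x=7, y=2)
  R (right): (x=7, y=2) -> (x=8, y=2)
  R (right): (x=8, y=2) -> (x=9, y=2)
  L (left): (x=9, y=2) -> (x=8, y=2)
  R (right): (x=8, y=2) -> (x=9, y=2)
Final: (x=9, y=2)

Answer: Final position: (x=9, y=2)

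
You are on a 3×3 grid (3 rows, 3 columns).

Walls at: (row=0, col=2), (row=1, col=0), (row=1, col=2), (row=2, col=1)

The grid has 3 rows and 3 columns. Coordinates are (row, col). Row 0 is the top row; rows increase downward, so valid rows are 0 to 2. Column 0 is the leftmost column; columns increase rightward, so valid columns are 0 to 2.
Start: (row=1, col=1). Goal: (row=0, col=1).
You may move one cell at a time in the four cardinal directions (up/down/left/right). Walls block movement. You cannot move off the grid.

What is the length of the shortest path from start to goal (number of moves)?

BFS from (row=1, col=1) until reaching (row=0, col=1):
  Distance 0: (row=1, col=1)
  Distance 1: (row=0, col=1)  <- goal reached here
One shortest path (1 moves): (row=1, col=1) -> (row=0, col=1)

Answer: Shortest path length: 1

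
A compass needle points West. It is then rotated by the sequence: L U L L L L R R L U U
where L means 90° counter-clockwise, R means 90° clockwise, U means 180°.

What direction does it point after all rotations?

Start: West
  L (left (90° counter-clockwise)) -> South
  U (U-turn (180°)) -> North
  L (left (90° counter-clockwise)) -> West
  L (left (90° counter-clockwise)) -> South
  L (left (90° counter-clockwise)) -> East
  L (left (90° counter-clockwise)) -> North
  R (right (90° clockwise)) -> East
  R (right (90° clockwise)) -> South
  L (left (90° counter-clockwise)) -> East
  U (U-turn (180°)) -> West
  U (U-turn (180°)) -> East
Final: East

Answer: Final heading: East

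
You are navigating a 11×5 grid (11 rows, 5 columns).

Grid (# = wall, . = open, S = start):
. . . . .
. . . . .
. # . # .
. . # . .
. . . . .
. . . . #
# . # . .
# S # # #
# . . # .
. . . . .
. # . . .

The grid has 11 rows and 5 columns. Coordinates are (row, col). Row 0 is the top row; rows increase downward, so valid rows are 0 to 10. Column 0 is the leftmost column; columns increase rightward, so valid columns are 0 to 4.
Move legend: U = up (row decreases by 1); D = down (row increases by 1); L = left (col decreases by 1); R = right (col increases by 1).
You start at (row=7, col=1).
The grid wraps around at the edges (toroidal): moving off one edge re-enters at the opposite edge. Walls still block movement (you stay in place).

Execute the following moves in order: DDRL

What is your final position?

Answer: Final position: (row=9, col=1)

Derivation:
Start: (row=7, col=1)
  D (down): (row=7, col=1) -> (row=8, col=1)
  D (down): (row=8, col=1) -> (row=9, col=1)
  R (right): (row=9, col=1) -> (row=9, col=2)
  L (left): (row=9, col=2) -> (row=9, col=1)
Final: (row=9, col=1)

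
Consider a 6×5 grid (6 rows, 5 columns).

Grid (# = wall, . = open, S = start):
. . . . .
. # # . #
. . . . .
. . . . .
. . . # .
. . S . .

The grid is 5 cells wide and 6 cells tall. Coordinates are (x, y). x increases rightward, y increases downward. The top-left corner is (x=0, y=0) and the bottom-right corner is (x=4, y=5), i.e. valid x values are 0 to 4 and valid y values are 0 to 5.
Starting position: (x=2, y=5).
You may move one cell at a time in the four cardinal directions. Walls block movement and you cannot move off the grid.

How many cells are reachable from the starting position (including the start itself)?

BFS flood-fill from (x=2, y=5):
  Distance 0: (x=2, y=5)
  Distance 1: (x=2, y=4), (x=1, y=5), (x=3, y=5)
  Distance 2: (x=2, y=3), (x=1, y=4), (x=0, y=5), (x=4, y=5)
  Distance 3: (x=2, y=2), (x=1, y=3), (x=3, y=3), (x=0, y=4), (x=4, y=4)
  Distance 4: (x=1, y=2), (x=3, y=2), (x=0, y=3), (x=4, y=3)
  Distance 5: (x=3, y=1), (x=0, y=2), (x=4, y=2)
  Distance 6: (x=3, y=0), (x=0, y=1)
  Distance 7: (x=0, y=0), (x=2, y=0), (x=4, y=0)
  Distance 8: (x=1, y=0)
Total reachable: 26 (grid has 26 open cells total)

Answer: Reachable cells: 26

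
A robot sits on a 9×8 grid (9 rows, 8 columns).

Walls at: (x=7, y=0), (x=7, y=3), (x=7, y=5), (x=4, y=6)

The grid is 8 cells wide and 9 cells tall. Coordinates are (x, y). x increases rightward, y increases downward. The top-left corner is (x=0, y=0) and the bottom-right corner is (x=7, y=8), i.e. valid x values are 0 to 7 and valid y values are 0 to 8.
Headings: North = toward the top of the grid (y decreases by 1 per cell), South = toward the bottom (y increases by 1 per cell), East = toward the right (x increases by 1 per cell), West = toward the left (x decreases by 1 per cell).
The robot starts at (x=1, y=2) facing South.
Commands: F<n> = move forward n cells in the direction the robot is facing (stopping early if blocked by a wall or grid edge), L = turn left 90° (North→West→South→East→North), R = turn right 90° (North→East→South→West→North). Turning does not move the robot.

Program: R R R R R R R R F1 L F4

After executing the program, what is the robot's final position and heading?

Start: (x=1, y=2), facing South
  R: turn right, now facing West
  R: turn right, now facing North
  R: turn right, now facing East
  R: turn right, now facing South
  R: turn right, now facing West
  R: turn right, now facing North
  R: turn right, now facing East
  R: turn right, now facing South
  F1: move forward 1, now at (x=1, y=3)
  L: turn left, now facing East
  F4: move forward 4, now at (x=5, y=3)
Final: (x=5, y=3), facing East

Answer: Final position: (x=5, y=3), facing East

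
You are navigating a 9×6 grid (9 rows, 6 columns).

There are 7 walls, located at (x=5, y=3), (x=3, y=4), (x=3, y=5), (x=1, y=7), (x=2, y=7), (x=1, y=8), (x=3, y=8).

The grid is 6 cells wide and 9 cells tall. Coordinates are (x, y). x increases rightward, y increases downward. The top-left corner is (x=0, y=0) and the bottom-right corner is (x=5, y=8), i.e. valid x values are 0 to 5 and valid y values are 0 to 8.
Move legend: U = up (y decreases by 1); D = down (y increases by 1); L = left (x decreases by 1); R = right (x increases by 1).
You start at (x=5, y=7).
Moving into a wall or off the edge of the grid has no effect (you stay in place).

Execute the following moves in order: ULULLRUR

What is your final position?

Answer: Final position: (x=5, y=4)

Derivation:
Start: (x=5, y=7)
  U (up): (x=5, y=7) -> (x=5, y=6)
  L (left): (x=5, y=6) -> (x=4, y=6)
  U (up): (x=4, y=6) -> (x=4, y=5)
  L (left): blocked, stay at (x=4, y=5)
  L (left): blocked, stay at (x=4, y=5)
  R (right): (x=4, y=5) -> (x=5, y=5)
  U (up): (x=5, y=5) -> (x=5, y=4)
  R (right): blocked, stay at (x=5, y=4)
Final: (x=5, y=4)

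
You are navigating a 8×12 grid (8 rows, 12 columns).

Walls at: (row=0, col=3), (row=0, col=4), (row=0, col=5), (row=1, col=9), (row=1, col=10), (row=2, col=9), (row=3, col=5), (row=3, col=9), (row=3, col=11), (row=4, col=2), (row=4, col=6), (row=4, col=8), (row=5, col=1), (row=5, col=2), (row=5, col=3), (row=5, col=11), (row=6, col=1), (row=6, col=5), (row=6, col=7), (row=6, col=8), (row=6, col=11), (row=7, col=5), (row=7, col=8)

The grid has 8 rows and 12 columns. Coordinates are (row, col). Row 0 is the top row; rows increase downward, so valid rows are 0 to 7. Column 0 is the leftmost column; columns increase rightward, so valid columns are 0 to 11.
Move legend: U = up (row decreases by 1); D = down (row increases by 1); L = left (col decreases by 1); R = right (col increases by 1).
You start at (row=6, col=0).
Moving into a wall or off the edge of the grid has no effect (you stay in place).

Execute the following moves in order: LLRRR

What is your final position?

Start: (row=6, col=0)
  L (left): blocked, stay at (row=6, col=0)
  L (left): blocked, stay at (row=6, col=0)
  [×3]R (right): blocked, stay at (row=6, col=0)
Final: (row=6, col=0)

Answer: Final position: (row=6, col=0)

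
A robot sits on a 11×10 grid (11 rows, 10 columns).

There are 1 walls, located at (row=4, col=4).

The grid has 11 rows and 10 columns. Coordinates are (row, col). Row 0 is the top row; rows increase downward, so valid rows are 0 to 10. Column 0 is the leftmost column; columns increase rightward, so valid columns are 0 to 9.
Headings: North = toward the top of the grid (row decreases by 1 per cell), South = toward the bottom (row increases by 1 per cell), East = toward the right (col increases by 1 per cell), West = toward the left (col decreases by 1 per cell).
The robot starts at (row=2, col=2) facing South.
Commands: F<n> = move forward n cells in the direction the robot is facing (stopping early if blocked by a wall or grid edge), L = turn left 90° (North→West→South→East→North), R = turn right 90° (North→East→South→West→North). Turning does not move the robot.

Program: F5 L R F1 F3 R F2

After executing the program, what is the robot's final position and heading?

Answer: Final position: (row=10, col=0), facing West

Derivation:
Start: (row=2, col=2), facing South
  F5: move forward 5, now at (row=7, col=2)
  L: turn left, now facing East
  R: turn right, now facing South
  F1: move forward 1, now at (row=8, col=2)
  F3: move forward 2/3 (blocked), now at (row=10, col=2)
  R: turn right, now facing West
  F2: move forward 2, now at (row=10, col=0)
Final: (row=10, col=0), facing West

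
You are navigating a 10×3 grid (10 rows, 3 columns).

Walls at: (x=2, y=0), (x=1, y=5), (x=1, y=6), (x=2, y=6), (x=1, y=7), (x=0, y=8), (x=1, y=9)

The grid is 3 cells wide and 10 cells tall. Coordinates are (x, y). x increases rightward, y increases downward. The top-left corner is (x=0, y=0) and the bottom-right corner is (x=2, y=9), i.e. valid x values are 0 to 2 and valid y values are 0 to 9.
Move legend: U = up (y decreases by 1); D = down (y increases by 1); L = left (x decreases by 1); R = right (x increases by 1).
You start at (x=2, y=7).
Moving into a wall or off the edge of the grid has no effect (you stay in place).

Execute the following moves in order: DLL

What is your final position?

Start: (x=2, y=7)
  D (down): (x=2, y=7) -> (x=2, y=8)
  L (left): (x=2, y=8) -> (x=1, y=8)
  L (left): blocked, stay at (x=1, y=8)
Final: (x=1, y=8)

Answer: Final position: (x=1, y=8)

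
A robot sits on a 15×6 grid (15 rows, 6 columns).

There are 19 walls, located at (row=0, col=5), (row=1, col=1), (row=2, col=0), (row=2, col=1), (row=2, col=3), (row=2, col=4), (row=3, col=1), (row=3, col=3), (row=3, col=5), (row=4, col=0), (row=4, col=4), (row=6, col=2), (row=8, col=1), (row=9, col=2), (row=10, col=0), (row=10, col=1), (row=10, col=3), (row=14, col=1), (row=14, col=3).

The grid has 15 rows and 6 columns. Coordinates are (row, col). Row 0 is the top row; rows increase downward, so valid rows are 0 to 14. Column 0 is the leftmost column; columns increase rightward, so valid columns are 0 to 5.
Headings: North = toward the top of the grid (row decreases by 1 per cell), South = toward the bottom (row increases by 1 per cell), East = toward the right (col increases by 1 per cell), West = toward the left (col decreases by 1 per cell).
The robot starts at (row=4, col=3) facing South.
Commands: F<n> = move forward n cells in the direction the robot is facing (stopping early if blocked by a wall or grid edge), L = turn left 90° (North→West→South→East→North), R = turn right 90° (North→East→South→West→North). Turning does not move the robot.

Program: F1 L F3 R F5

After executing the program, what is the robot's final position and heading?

Start: (row=4, col=3), facing South
  F1: move forward 1, now at (row=5, col=3)
  L: turn left, now facing East
  F3: move forward 2/3 (blocked), now at (row=5, col=5)
  R: turn right, now facing South
  F5: move forward 5, now at (row=10, col=5)
Final: (row=10, col=5), facing South

Answer: Final position: (row=10, col=5), facing South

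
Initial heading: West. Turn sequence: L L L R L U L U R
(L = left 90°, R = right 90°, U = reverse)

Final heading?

Answer: Final heading: North

Derivation:
Start: West
  L (left (90° counter-clockwise)) -> South
  L (left (90° counter-clockwise)) -> East
  L (left (90° counter-clockwise)) -> North
  R (right (90° clockwise)) -> East
  L (left (90° counter-clockwise)) -> North
  U (U-turn (180°)) -> South
  L (left (90° counter-clockwise)) -> East
  U (U-turn (180°)) -> West
  R (right (90° clockwise)) -> North
Final: North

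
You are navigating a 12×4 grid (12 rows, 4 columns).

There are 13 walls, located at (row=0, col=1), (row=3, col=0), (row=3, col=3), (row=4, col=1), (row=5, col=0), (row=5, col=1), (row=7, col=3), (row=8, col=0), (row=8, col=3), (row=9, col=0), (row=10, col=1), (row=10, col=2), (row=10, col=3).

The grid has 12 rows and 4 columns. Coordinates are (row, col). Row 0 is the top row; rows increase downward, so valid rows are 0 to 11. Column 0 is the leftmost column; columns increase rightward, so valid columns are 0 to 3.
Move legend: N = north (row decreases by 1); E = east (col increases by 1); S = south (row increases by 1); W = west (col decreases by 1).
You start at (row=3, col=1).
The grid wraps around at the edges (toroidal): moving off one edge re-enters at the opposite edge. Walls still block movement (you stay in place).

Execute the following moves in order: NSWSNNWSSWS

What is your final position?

Start: (row=3, col=1)
  N (north): (row=3, col=1) -> (row=2, col=1)
  S (south): (row=2, col=1) -> (row=3, col=1)
  W (west): blocked, stay at (row=3, col=1)
  S (south): blocked, stay at (row=3, col=1)
  N (north): (row=3, col=1) -> (row=2, col=1)
  N (north): (row=2, col=1) -> (row=1, col=1)
  W (west): (row=1, col=1) -> (row=1, col=0)
  S (south): (row=1, col=0) -> (row=2, col=0)
  S (south): blocked, stay at (row=2, col=0)
  W (west): (row=2, col=0) -> (row=2, col=3)
  S (south): blocked, stay at (row=2, col=3)
Final: (row=2, col=3)

Answer: Final position: (row=2, col=3)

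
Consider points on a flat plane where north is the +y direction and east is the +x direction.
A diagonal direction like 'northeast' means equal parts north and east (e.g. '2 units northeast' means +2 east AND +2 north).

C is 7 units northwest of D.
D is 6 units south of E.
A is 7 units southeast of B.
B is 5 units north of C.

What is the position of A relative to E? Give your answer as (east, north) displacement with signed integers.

Answer: A is at (east=0, north=-1) relative to E.

Derivation:
Place E at the origin (east=0, north=0).
  D is 6 units south of E: delta (east=+0, north=-6); D at (east=0, north=-6).
  C is 7 units northwest of D: delta (east=-7, north=+7); C at (east=-7, north=1).
  B is 5 units north of C: delta (east=+0, north=+5); B at (east=-7, north=6).
  A is 7 units southeast of B: delta (east=+7, north=-7); A at (east=0, north=-1).
Therefore A relative to E: (east=0, north=-1).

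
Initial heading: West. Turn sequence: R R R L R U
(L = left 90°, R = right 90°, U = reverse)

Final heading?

Start: West
  R (right (90° clockwise)) -> North
  R (right (90° clockwise)) -> East
  R (right (90° clockwise)) -> South
  L (left (90° counter-clockwise)) -> East
  R (right (90° clockwise)) -> South
  U (U-turn (180°)) -> North
Final: North

Answer: Final heading: North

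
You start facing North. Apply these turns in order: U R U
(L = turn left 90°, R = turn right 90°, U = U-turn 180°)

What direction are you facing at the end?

Answer: Final heading: East

Derivation:
Start: North
  U (U-turn (180°)) -> South
  R (right (90° clockwise)) -> West
  U (U-turn (180°)) -> East
Final: East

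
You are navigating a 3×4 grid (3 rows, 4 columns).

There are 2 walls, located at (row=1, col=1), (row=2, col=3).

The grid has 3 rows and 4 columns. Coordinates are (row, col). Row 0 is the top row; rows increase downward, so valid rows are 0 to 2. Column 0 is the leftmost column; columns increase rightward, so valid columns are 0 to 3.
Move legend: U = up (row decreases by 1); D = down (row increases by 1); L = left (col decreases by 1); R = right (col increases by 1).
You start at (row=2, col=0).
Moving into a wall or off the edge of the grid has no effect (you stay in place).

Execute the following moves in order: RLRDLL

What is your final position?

Answer: Final position: (row=2, col=0)

Derivation:
Start: (row=2, col=0)
  R (right): (row=2, col=0) -> (row=2, col=1)
  L (left): (row=2, col=1) -> (row=2, col=0)
  R (right): (row=2, col=0) -> (row=2, col=1)
  D (down): blocked, stay at (row=2, col=1)
  L (left): (row=2, col=1) -> (row=2, col=0)
  L (left): blocked, stay at (row=2, col=0)
Final: (row=2, col=0)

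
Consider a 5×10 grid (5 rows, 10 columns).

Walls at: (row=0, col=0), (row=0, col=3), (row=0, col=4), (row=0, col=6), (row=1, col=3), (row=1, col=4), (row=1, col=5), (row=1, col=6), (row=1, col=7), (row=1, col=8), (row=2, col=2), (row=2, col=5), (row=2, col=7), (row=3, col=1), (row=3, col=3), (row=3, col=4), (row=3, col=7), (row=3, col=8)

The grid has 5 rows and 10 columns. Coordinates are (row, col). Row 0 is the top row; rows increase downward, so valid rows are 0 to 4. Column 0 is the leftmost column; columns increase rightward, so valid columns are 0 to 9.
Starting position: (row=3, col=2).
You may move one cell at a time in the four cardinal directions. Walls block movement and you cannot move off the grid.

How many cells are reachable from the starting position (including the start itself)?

BFS flood-fill from (row=3, col=2):
  Distance 0: (row=3, col=2)
  Distance 1: (row=4, col=2)
  Distance 2: (row=4, col=1), (row=4, col=3)
  Distance 3: (row=4, col=0), (row=4, col=4)
  Distance 4: (row=3, col=0), (row=4, col=5)
  Distance 5: (row=2, col=0), (row=3, col=5), (row=4, col=6)
  Distance 6: (row=1, col=0), (row=2, col=1), (row=3, col=6), (row=4, col=7)
  Distance 7: (row=1, col=1), (row=2, col=6), (row=4, col=8)
  Distance 8: (row=0, col=1), (row=1, col=2), (row=4, col=9)
  Distance 9: (row=0, col=2), (row=3, col=9)
  Distance 10: (row=2, col=9)
  Distance 11: (row=1, col=9), (row=2, col=8)
  Distance 12: (row=0, col=9)
  Distance 13: (row=0, col=8)
  Distance 14: (row=0, col=7)
Total reachable: 29 (grid has 32 open cells total)

Answer: Reachable cells: 29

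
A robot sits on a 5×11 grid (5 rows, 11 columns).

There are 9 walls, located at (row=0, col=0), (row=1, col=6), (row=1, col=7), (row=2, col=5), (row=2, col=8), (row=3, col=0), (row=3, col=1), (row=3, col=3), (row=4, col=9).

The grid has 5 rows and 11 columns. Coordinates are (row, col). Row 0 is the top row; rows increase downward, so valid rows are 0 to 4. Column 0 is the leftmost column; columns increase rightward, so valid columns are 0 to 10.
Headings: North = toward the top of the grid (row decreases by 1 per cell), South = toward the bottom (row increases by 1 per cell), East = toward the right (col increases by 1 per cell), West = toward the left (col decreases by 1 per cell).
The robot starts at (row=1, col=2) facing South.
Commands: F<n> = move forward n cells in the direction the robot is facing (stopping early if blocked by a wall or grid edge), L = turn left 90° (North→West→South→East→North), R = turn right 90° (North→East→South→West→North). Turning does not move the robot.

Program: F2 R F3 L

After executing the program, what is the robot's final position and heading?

Answer: Final position: (row=3, col=2), facing South

Derivation:
Start: (row=1, col=2), facing South
  F2: move forward 2, now at (row=3, col=2)
  R: turn right, now facing West
  F3: move forward 0/3 (blocked), now at (row=3, col=2)
  L: turn left, now facing South
Final: (row=3, col=2), facing South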